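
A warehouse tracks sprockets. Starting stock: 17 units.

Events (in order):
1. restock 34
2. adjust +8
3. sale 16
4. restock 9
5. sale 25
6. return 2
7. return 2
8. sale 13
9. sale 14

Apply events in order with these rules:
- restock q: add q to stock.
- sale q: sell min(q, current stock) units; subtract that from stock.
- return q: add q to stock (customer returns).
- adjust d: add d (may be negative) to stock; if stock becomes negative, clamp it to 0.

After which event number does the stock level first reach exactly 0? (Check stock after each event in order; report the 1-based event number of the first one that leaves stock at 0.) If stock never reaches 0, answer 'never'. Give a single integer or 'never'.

Answer: never

Derivation:
Processing events:
Start: stock = 17
  Event 1 (restock 34): 17 + 34 = 51
  Event 2 (adjust +8): 51 + 8 = 59
  Event 3 (sale 16): sell min(16,59)=16. stock: 59 - 16 = 43. total_sold = 16
  Event 4 (restock 9): 43 + 9 = 52
  Event 5 (sale 25): sell min(25,52)=25. stock: 52 - 25 = 27. total_sold = 41
  Event 6 (return 2): 27 + 2 = 29
  Event 7 (return 2): 29 + 2 = 31
  Event 8 (sale 13): sell min(13,31)=13. stock: 31 - 13 = 18. total_sold = 54
  Event 9 (sale 14): sell min(14,18)=14. stock: 18 - 14 = 4. total_sold = 68
Final: stock = 4, total_sold = 68

Stock never reaches 0.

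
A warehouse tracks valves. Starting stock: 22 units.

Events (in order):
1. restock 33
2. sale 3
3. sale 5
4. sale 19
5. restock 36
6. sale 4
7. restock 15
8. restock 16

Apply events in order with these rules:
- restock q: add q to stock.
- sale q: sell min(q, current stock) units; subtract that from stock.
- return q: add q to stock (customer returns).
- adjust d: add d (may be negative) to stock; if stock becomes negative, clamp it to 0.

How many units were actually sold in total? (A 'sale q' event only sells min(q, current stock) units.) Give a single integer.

Processing events:
Start: stock = 22
  Event 1 (restock 33): 22 + 33 = 55
  Event 2 (sale 3): sell min(3,55)=3. stock: 55 - 3 = 52. total_sold = 3
  Event 3 (sale 5): sell min(5,52)=5. stock: 52 - 5 = 47. total_sold = 8
  Event 4 (sale 19): sell min(19,47)=19. stock: 47 - 19 = 28. total_sold = 27
  Event 5 (restock 36): 28 + 36 = 64
  Event 6 (sale 4): sell min(4,64)=4. stock: 64 - 4 = 60. total_sold = 31
  Event 7 (restock 15): 60 + 15 = 75
  Event 8 (restock 16): 75 + 16 = 91
Final: stock = 91, total_sold = 31

Answer: 31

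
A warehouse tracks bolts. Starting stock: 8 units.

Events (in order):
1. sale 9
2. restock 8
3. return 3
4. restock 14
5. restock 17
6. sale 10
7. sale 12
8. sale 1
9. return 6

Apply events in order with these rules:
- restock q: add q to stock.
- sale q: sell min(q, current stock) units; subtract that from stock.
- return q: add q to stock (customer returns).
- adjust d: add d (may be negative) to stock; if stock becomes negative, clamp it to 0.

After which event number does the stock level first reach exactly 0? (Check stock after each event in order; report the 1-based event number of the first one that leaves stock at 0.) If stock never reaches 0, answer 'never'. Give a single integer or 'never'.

Processing events:
Start: stock = 8
  Event 1 (sale 9): sell min(9,8)=8. stock: 8 - 8 = 0. total_sold = 8
  Event 2 (restock 8): 0 + 8 = 8
  Event 3 (return 3): 8 + 3 = 11
  Event 4 (restock 14): 11 + 14 = 25
  Event 5 (restock 17): 25 + 17 = 42
  Event 6 (sale 10): sell min(10,42)=10. stock: 42 - 10 = 32. total_sold = 18
  Event 7 (sale 12): sell min(12,32)=12. stock: 32 - 12 = 20. total_sold = 30
  Event 8 (sale 1): sell min(1,20)=1. stock: 20 - 1 = 19. total_sold = 31
  Event 9 (return 6): 19 + 6 = 25
Final: stock = 25, total_sold = 31

First zero at event 1.

Answer: 1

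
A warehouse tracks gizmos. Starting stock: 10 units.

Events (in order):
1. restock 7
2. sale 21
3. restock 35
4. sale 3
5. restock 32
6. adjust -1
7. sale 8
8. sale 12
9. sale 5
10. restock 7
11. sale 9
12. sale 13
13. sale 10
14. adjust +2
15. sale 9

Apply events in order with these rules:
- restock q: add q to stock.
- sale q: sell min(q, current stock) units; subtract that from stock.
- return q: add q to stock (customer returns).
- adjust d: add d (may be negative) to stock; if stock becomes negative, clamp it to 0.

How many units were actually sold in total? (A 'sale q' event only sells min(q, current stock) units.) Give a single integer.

Answer: 86

Derivation:
Processing events:
Start: stock = 10
  Event 1 (restock 7): 10 + 7 = 17
  Event 2 (sale 21): sell min(21,17)=17. stock: 17 - 17 = 0. total_sold = 17
  Event 3 (restock 35): 0 + 35 = 35
  Event 4 (sale 3): sell min(3,35)=3. stock: 35 - 3 = 32. total_sold = 20
  Event 5 (restock 32): 32 + 32 = 64
  Event 6 (adjust -1): 64 + -1 = 63
  Event 7 (sale 8): sell min(8,63)=8. stock: 63 - 8 = 55. total_sold = 28
  Event 8 (sale 12): sell min(12,55)=12. stock: 55 - 12 = 43. total_sold = 40
  Event 9 (sale 5): sell min(5,43)=5. stock: 43 - 5 = 38. total_sold = 45
  Event 10 (restock 7): 38 + 7 = 45
  Event 11 (sale 9): sell min(9,45)=9. stock: 45 - 9 = 36. total_sold = 54
  Event 12 (sale 13): sell min(13,36)=13. stock: 36 - 13 = 23. total_sold = 67
  Event 13 (sale 10): sell min(10,23)=10. stock: 23 - 10 = 13. total_sold = 77
  Event 14 (adjust +2): 13 + 2 = 15
  Event 15 (sale 9): sell min(9,15)=9. stock: 15 - 9 = 6. total_sold = 86
Final: stock = 6, total_sold = 86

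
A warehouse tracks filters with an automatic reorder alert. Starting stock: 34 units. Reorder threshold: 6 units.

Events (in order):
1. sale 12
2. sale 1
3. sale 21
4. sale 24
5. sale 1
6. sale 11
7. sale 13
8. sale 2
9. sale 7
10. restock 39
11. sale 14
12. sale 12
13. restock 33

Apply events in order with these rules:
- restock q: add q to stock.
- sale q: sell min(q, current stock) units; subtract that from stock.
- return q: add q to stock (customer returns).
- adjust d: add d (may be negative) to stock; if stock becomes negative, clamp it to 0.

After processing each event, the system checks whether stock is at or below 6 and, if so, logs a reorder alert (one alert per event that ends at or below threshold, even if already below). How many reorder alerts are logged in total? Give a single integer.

Processing events:
Start: stock = 34
  Event 1 (sale 12): sell min(12,34)=12. stock: 34 - 12 = 22. total_sold = 12
  Event 2 (sale 1): sell min(1,22)=1. stock: 22 - 1 = 21. total_sold = 13
  Event 3 (sale 21): sell min(21,21)=21. stock: 21 - 21 = 0. total_sold = 34
  Event 4 (sale 24): sell min(24,0)=0. stock: 0 - 0 = 0. total_sold = 34
  Event 5 (sale 1): sell min(1,0)=0. stock: 0 - 0 = 0. total_sold = 34
  Event 6 (sale 11): sell min(11,0)=0. stock: 0 - 0 = 0. total_sold = 34
  Event 7 (sale 13): sell min(13,0)=0. stock: 0 - 0 = 0. total_sold = 34
  Event 8 (sale 2): sell min(2,0)=0. stock: 0 - 0 = 0. total_sold = 34
  Event 9 (sale 7): sell min(7,0)=0. stock: 0 - 0 = 0. total_sold = 34
  Event 10 (restock 39): 0 + 39 = 39
  Event 11 (sale 14): sell min(14,39)=14. stock: 39 - 14 = 25. total_sold = 48
  Event 12 (sale 12): sell min(12,25)=12. stock: 25 - 12 = 13. total_sold = 60
  Event 13 (restock 33): 13 + 33 = 46
Final: stock = 46, total_sold = 60

Checking against threshold 6:
  After event 1: stock=22 > 6
  After event 2: stock=21 > 6
  After event 3: stock=0 <= 6 -> ALERT
  After event 4: stock=0 <= 6 -> ALERT
  After event 5: stock=0 <= 6 -> ALERT
  After event 6: stock=0 <= 6 -> ALERT
  After event 7: stock=0 <= 6 -> ALERT
  After event 8: stock=0 <= 6 -> ALERT
  After event 9: stock=0 <= 6 -> ALERT
  After event 10: stock=39 > 6
  After event 11: stock=25 > 6
  After event 12: stock=13 > 6
  After event 13: stock=46 > 6
Alert events: [3, 4, 5, 6, 7, 8, 9]. Count = 7

Answer: 7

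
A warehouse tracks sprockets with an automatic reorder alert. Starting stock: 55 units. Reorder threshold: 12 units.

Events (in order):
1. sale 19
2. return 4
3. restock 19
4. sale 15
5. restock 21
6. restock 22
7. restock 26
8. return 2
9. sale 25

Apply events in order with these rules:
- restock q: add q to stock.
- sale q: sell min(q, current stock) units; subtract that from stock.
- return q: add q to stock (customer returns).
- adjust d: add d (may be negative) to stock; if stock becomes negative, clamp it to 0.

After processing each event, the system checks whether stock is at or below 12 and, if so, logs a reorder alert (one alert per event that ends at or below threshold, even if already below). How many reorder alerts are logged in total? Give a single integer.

Processing events:
Start: stock = 55
  Event 1 (sale 19): sell min(19,55)=19. stock: 55 - 19 = 36. total_sold = 19
  Event 2 (return 4): 36 + 4 = 40
  Event 3 (restock 19): 40 + 19 = 59
  Event 4 (sale 15): sell min(15,59)=15. stock: 59 - 15 = 44. total_sold = 34
  Event 5 (restock 21): 44 + 21 = 65
  Event 6 (restock 22): 65 + 22 = 87
  Event 7 (restock 26): 87 + 26 = 113
  Event 8 (return 2): 113 + 2 = 115
  Event 9 (sale 25): sell min(25,115)=25. stock: 115 - 25 = 90. total_sold = 59
Final: stock = 90, total_sold = 59

Checking against threshold 12:
  After event 1: stock=36 > 12
  After event 2: stock=40 > 12
  After event 3: stock=59 > 12
  After event 4: stock=44 > 12
  After event 5: stock=65 > 12
  After event 6: stock=87 > 12
  After event 7: stock=113 > 12
  After event 8: stock=115 > 12
  After event 9: stock=90 > 12
Alert events: []. Count = 0

Answer: 0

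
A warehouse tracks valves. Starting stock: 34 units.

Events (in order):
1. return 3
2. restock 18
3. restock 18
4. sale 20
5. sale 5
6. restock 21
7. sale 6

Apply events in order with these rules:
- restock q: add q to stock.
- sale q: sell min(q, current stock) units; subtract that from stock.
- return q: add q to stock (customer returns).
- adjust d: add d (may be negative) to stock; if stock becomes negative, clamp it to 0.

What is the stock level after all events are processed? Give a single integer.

Processing events:
Start: stock = 34
  Event 1 (return 3): 34 + 3 = 37
  Event 2 (restock 18): 37 + 18 = 55
  Event 3 (restock 18): 55 + 18 = 73
  Event 4 (sale 20): sell min(20,73)=20. stock: 73 - 20 = 53. total_sold = 20
  Event 5 (sale 5): sell min(5,53)=5. stock: 53 - 5 = 48. total_sold = 25
  Event 6 (restock 21): 48 + 21 = 69
  Event 7 (sale 6): sell min(6,69)=6. stock: 69 - 6 = 63. total_sold = 31
Final: stock = 63, total_sold = 31

Answer: 63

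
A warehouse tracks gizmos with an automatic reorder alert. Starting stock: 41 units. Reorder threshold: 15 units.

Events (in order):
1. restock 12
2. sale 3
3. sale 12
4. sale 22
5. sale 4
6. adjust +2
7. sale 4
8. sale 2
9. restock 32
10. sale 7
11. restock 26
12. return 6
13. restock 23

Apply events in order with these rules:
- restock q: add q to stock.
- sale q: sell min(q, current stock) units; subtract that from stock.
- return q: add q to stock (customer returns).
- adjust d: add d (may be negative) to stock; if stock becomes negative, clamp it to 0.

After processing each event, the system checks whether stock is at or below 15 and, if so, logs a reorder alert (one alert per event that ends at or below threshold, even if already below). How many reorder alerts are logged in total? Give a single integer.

Answer: 4

Derivation:
Processing events:
Start: stock = 41
  Event 1 (restock 12): 41 + 12 = 53
  Event 2 (sale 3): sell min(3,53)=3. stock: 53 - 3 = 50. total_sold = 3
  Event 3 (sale 12): sell min(12,50)=12. stock: 50 - 12 = 38. total_sold = 15
  Event 4 (sale 22): sell min(22,38)=22. stock: 38 - 22 = 16. total_sold = 37
  Event 5 (sale 4): sell min(4,16)=4. stock: 16 - 4 = 12. total_sold = 41
  Event 6 (adjust +2): 12 + 2 = 14
  Event 7 (sale 4): sell min(4,14)=4. stock: 14 - 4 = 10. total_sold = 45
  Event 8 (sale 2): sell min(2,10)=2. stock: 10 - 2 = 8. total_sold = 47
  Event 9 (restock 32): 8 + 32 = 40
  Event 10 (sale 7): sell min(7,40)=7. stock: 40 - 7 = 33. total_sold = 54
  Event 11 (restock 26): 33 + 26 = 59
  Event 12 (return 6): 59 + 6 = 65
  Event 13 (restock 23): 65 + 23 = 88
Final: stock = 88, total_sold = 54

Checking against threshold 15:
  After event 1: stock=53 > 15
  After event 2: stock=50 > 15
  After event 3: stock=38 > 15
  After event 4: stock=16 > 15
  After event 5: stock=12 <= 15 -> ALERT
  After event 6: stock=14 <= 15 -> ALERT
  After event 7: stock=10 <= 15 -> ALERT
  After event 8: stock=8 <= 15 -> ALERT
  After event 9: stock=40 > 15
  After event 10: stock=33 > 15
  After event 11: stock=59 > 15
  After event 12: stock=65 > 15
  After event 13: stock=88 > 15
Alert events: [5, 6, 7, 8]. Count = 4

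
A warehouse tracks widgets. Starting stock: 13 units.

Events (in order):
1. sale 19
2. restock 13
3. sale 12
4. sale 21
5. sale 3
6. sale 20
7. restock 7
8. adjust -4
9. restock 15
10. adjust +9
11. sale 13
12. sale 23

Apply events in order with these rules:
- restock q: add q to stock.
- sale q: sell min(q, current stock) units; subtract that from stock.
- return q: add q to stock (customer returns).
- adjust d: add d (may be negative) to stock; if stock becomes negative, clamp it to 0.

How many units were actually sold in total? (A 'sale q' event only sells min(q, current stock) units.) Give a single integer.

Processing events:
Start: stock = 13
  Event 1 (sale 19): sell min(19,13)=13. stock: 13 - 13 = 0. total_sold = 13
  Event 2 (restock 13): 0 + 13 = 13
  Event 3 (sale 12): sell min(12,13)=12. stock: 13 - 12 = 1. total_sold = 25
  Event 4 (sale 21): sell min(21,1)=1. stock: 1 - 1 = 0. total_sold = 26
  Event 5 (sale 3): sell min(3,0)=0. stock: 0 - 0 = 0. total_sold = 26
  Event 6 (sale 20): sell min(20,0)=0. stock: 0 - 0 = 0. total_sold = 26
  Event 7 (restock 7): 0 + 7 = 7
  Event 8 (adjust -4): 7 + -4 = 3
  Event 9 (restock 15): 3 + 15 = 18
  Event 10 (adjust +9): 18 + 9 = 27
  Event 11 (sale 13): sell min(13,27)=13. stock: 27 - 13 = 14. total_sold = 39
  Event 12 (sale 23): sell min(23,14)=14. stock: 14 - 14 = 0. total_sold = 53
Final: stock = 0, total_sold = 53

Answer: 53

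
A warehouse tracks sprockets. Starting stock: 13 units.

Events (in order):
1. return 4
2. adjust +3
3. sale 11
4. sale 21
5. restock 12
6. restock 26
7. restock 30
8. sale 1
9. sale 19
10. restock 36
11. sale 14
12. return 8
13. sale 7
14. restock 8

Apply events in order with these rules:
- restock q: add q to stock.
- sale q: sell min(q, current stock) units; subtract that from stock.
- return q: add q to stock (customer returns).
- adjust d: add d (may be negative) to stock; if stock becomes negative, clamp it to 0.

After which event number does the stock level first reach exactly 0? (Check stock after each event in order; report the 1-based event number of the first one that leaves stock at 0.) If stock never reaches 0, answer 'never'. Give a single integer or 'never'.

Answer: 4

Derivation:
Processing events:
Start: stock = 13
  Event 1 (return 4): 13 + 4 = 17
  Event 2 (adjust +3): 17 + 3 = 20
  Event 3 (sale 11): sell min(11,20)=11. stock: 20 - 11 = 9. total_sold = 11
  Event 4 (sale 21): sell min(21,9)=9. stock: 9 - 9 = 0. total_sold = 20
  Event 5 (restock 12): 0 + 12 = 12
  Event 6 (restock 26): 12 + 26 = 38
  Event 7 (restock 30): 38 + 30 = 68
  Event 8 (sale 1): sell min(1,68)=1. stock: 68 - 1 = 67. total_sold = 21
  Event 9 (sale 19): sell min(19,67)=19. stock: 67 - 19 = 48. total_sold = 40
  Event 10 (restock 36): 48 + 36 = 84
  Event 11 (sale 14): sell min(14,84)=14. stock: 84 - 14 = 70. total_sold = 54
  Event 12 (return 8): 70 + 8 = 78
  Event 13 (sale 7): sell min(7,78)=7. stock: 78 - 7 = 71. total_sold = 61
  Event 14 (restock 8): 71 + 8 = 79
Final: stock = 79, total_sold = 61

First zero at event 4.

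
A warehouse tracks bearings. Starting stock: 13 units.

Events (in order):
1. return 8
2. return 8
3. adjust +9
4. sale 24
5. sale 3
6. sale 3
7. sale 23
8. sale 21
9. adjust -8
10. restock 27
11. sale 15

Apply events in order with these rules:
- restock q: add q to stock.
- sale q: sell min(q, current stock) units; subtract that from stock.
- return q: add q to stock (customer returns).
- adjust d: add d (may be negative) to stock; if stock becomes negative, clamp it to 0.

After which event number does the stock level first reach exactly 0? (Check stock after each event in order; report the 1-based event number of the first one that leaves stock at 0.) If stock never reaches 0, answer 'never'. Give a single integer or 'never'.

Processing events:
Start: stock = 13
  Event 1 (return 8): 13 + 8 = 21
  Event 2 (return 8): 21 + 8 = 29
  Event 3 (adjust +9): 29 + 9 = 38
  Event 4 (sale 24): sell min(24,38)=24. stock: 38 - 24 = 14. total_sold = 24
  Event 5 (sale 3): sell min(3,14)=3. stock: 14 - 3 = 11. total_sold = 27
  Event 6 (sale 3): sell min(3,11)=3. stock: 11 - 3 = 8. total_sold = 30
  Event 7 (sale 23): sell min(23,8)=8. stock: 8 - 8 = 0. total_sold = 38
  Event 8 (sale 21): sell min(21,0)=0. stock: 0 - 0 = 0. total_sold = 38
  Event 9 (adjust -8): 0 + -8 = 0 (clamped to 0)
  Event 10 (restock 27): 0 + 27 = 27
  Event 11 (sale 15): sell min(15,27)=15. stock: 27 - 15 = 12. total_sold = 53
Final: stock = 12, total_sold = 53

First zero at event 7.

Answer: 7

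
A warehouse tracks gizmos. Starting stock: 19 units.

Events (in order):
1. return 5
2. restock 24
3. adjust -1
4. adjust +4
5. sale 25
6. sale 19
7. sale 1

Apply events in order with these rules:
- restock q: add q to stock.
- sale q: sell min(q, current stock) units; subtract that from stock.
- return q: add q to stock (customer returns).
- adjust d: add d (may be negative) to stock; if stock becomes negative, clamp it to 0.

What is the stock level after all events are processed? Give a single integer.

Answer: 6

Derivation:
Processing events:
Start: stock = 19
  Event 1 (return 5): 19 + 5 = 24
  Event 2 (restock 24): 24 + 24 = 48
  Event 3 (adjust -1): 48 + -1 = 47
  Event 4 (adjust +4): 47 + 4 = 51
  Event 5 (sale 25): sell min(25,51)=25. stock: 51 - 25 = 26. total_sold = 25
  Event 6 (sale 19): sell min(19,26)=19. stock: 26 - 19 = 7. total_sold = 44
  Event 7 (sale 1): sell min(1,7)=1. stock: 7 - 1 = 6. total_sold = 45
Final: stock = 6, total_sold = 45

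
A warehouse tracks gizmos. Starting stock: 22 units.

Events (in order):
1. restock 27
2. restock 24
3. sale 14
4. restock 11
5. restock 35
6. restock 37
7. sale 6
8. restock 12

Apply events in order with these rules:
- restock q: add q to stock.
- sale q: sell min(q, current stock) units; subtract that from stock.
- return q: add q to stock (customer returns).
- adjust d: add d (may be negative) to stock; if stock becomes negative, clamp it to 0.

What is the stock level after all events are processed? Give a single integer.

Processing events:
Start: stock = 22
  Event 1 (restock 27): 22 + 27 = 49
  Event 2 (restock 24): 49 + 24 = 73
  Event 3 (sale 14): sell min(14,73)=14. stock: 73 - 14 = 59. total_sold = 14
  Event 4 (restock 11): 59 + 11 = 70
  Event 5 (restock 35): 70 + 35 = 105
  Event 6 (restock 37): 105 + 37 = 142
  Event 7 (sale 6): sell min(6,142)=6. stock: 142 - 6 = 136. total_sold = 20
  Event 8 (restock 12): 136 + 12 = 148
Final: stock = 148, total_sold = 20

Answer: 148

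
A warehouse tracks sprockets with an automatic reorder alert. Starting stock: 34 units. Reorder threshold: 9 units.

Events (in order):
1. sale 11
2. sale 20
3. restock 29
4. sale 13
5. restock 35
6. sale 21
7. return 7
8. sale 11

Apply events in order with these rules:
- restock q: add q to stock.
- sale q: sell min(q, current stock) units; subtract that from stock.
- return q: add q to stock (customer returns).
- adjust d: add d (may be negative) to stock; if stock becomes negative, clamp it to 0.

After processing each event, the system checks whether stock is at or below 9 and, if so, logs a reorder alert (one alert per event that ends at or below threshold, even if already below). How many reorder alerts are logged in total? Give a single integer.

Answer: 1

Derivation:
Processing events:
Start: stock = 34
  Event 1 (sale 11): sell min(11,34)=11. stock: 34 - 11 = 23. total_sold = 11
  Event 2 (sale 20): sell min(20,23)=20. stock: 23 - 20 = 3. total_sold = 31
  Event 3 (restock 29): 3 + 29 = 32
  Event 4 (sale 13): sell min(13,32)=13. stock: 32 - 13 = 19. total_sold = 44
  Event 5 (restock 35): 19 + 35 = 54
  Event 6 (sale 21): sell min(21,54)=21. stock: 54 - 21 = 33. total_sold = 65
  Event 7 (return 7): 33 + 7 = 40
  Event 8 (sale 11): sell min(11,40)=11. stock: 40 - 11 = 29. total_sold = 76
Final: stock = 29, total_sold = 76

Checking against threshold 9:
  After event 1: stock=23 > 9
  After event 2: stock=3 <= 9 -> ALERT
  After event 3: stock=32 > 9
  After event 4: stock=19 > 9
  After event 5: stock=54 > 9
  After event 6: stock=33 > 9
  After event 7: stock=40 > 9
  After event 8: stock=29 > 9
Alert events: [2]. Count = 1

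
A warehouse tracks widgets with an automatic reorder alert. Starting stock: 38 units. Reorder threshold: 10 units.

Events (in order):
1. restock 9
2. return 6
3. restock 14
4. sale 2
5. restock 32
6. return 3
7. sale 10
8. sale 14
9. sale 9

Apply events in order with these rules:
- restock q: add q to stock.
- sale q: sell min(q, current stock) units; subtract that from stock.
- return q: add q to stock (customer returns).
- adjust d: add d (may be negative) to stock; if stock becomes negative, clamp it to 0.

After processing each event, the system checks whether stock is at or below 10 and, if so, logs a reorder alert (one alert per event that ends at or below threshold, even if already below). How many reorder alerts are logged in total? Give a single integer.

Processing events:
Start: stock = 38
  Event 1 (restock 9): 38 + 9 = 47
  Event 2 (return 6): 47 + 6 = 53
  Event 3 (restock 14): 53 + 14 = 67
  Event 4 (sale 2): sell min(2,67)=2. stock: 67 - 2 = 65. total_sold = 2
  Event 5 (restock 32): 65 + 32 = 97
  Event 6 (return 3): 97 + 3 = 100
  Event 7 (sale 10): sell min(10,100)=10. stock: 100 - 10 = 90. total_sold = 12
  Event 8 (sale 14): sell min(14,90)=14. stock: 90 - 14 = 76. total_sold = 26
  Event 9 (sale 9): sell min(9,76)=9. stock: 76 - 9 = 67. total_sold = 35
Final: stock = 67, total_sold = 35

Checking against threshold 10:
  After event 1: stock=47 > 10
  After event 2: stock=53 > 10
  After event 3: stock=67 > 10
  After event 4: stock=65 > 10
  After event 5: stock=97 > 10
  After event 6: stock=100 > 10
  After event 7: stock=90 > 10
  After event 8: stock=76 > 10
  After event 9: stock=67 > 10
Alert events: []. Count = 0

Answer: 0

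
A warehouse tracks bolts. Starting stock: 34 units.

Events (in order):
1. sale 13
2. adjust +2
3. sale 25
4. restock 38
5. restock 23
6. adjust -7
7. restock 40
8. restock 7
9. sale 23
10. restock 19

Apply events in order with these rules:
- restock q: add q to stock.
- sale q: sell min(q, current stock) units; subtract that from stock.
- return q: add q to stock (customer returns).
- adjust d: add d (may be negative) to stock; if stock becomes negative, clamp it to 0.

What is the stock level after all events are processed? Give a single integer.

Processing events:
Start: stock = 34
  Event 1 (sale 13): sell min(13,34)=13. stock: 34 - 13 = 21. total_sold = 13
  Event 2 (adjust +2): 21 + 2 = 23
  Event 3 (sale 25): sell min(25,23)=23. stock: 23 - 23 = 0. total_sold = 36
  Event 4 (restock 38): 0 + 38 = 38
  Event 5 (restock 23): 38 + 23 = 61
  Event 6 (adjust -7): 61 + -7 = 54
  Event 7 (restock 40): 54 + 40 = 94
  Event 8 (restock 7): 94 + 7 = 101
  Event 9 (sale 23): sell min(23,101)=23. stock: 101 - 23 = 78. total_sold = 59
  Event 10 (restock 19): 78 + 19 = 97
Final: stock = 97, total_sold = 59

Answer: 97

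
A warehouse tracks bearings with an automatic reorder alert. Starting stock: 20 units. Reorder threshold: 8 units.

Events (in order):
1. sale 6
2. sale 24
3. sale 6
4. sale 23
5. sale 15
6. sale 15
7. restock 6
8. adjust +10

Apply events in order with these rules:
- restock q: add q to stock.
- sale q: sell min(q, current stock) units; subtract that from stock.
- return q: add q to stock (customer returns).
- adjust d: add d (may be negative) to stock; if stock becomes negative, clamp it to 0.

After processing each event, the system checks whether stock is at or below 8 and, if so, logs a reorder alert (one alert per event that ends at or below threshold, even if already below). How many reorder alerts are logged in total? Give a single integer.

Processing events:
Start: stock = 20
  Event 1 (sale 6): sell min(6,20)=6. stock: 20 - 6 = 14. total_sold = 6
  Event 2 (sale 24): sell min(24,14)=14. stock: 14 - 14 = 0. total_sold = 20
  Event 3 (sale 6): sell min(6,0)=0. stock: 0 - 0 = 0. total_sold = 20
  Event 4 (sale 23): sell min(23,0)=0. stock: 0 - 0 = 0. total_sold = 20
  Event 5 (sale 15): sell min(15,0)=0. stock: 0 - 0 = 0. total_sold = 20
  Event 6 (sale 15): sell min(15,0)=0. stock: 0 - 0 = 0. total_sold = 20
  Event 7 (restock 6): 0 + 6 = 6
  Event 8 (adjust +10): 6 + 10 = 16
Final: stock = 16, total_sold = 20

Checking against threshold 8:
  After event 1: stock=14 > 8
  After event 2: stock=0 <= 8 -> ALERT
  After event 3: stock=0 <= 8 -> ALERT
  After event 4: stock=0 <= 8 -> ALERT
  After event 5: stock=0 <= 8 -> ALERT
  After event 6: stock=0 <= 8 -> ALERT
  After event 7: stock=6 <= 8 -> ALERT
  After event 8: stock=16 > 8
Alert events: [2, 3, 4, 5, 6, 7]. Count = 6

Answer: 6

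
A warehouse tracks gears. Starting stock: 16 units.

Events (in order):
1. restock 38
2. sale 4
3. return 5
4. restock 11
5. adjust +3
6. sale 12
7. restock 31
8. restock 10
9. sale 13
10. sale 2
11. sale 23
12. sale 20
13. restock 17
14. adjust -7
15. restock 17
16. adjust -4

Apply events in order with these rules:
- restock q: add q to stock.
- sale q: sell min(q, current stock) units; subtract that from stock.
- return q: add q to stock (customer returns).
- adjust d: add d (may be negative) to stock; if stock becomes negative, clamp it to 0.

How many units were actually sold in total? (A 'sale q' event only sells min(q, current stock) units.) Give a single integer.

Answer: 74

Derivation:
Processing events:
Start: stock = 16
  Event 1 (restock 38): 16 + 38 = 54
  Event 2 (sale 4): sell min(4,54)=4. stock: 54 - 4 = 50. total_sold = 4
  Event 3 (return 5): 50 + 5 = 55
  Event 4 (restock 11): 55 + 11 = 66
  Event 5 (adjust +3): 66 + 3 = 69
  Event 6 (sale 12): sell min(12,69)=12. stock: 69 - 12 = 57. total_sold = 16
  Event 7 (restock 31): 57 + 31 = 88
  Event 8 (restock 10): 88 + 10 = 98
  Event 9 (sale 13): sell min(13,98)=13. stock: 98 - 13 = 85. total_sold = 29
  Event 10 (sale 2): sell min(2,85)=2. stock: 85 - 2 = 83. total_sold = 31
  Event 11 (sale 23): sell min(23,83)=23. stock: 83 - 23 = 60. total_sold = 54
  Event 12 (sale 20): sell min(20,60)=20. stock: 60 - 20 = 40. total_sold = 74
  Event 13 (restock 17): 40 + 17 = 57
  Event 14 (adjust -7): 57 + -7 = 50
  Event 15 (restock 17): 50 + 17 = 67
  Event 16 (adjust -4): 67 + -4 = 63
Final: stock = 63, total_sold = 74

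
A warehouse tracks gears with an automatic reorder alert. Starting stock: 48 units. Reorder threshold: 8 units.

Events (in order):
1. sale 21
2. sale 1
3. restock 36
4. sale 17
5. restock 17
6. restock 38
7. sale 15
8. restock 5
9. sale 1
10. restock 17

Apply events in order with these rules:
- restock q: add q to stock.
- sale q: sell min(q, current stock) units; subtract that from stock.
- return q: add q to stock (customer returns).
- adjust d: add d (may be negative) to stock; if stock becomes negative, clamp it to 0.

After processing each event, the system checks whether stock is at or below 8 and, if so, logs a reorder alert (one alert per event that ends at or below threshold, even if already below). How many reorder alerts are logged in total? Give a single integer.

Answer: 0

Derivation:
Processing events:
Start: stock = 48
  Event 1 (sale 21): sell min(21,48)=21. stock: 48 - 21 = 27. total_sold = 21
  Event 2 (sale 1): sell min(1,27)=1. stock: 27 - 1 = 26. total_sold = 22
  Event 3 (restock 36): 26 + 36 = 62
  Event 4 (sale 17): sell min(17,62)=17. stock: 62 - 17 = 45. total_sold = 39
  Event 5 (restock 17): 45 + 17 = 62
  Event 6 (restock 38): 62 + 38 = 100
  Event 7 (sale 15): sell min(15,100)=15. stock: 100 - 15 = 85. total_sold = 54
  Event 8 (restock 5): 85 + 5 = 90
  Event 9 (sale 1): sell min(1,90)=1. stock: 90 - 1 = 89. total_sold = 55
  Event 10 (restock 17): 89 + 17 = 106
Final: stock = 106, total_sold = 55

Checking against threshold 8:
  After event 1: stock=27 > 8
  After event 2: stock=26 > 8
  After event 3: stock=62 > 8
  After event 4: stock=45 > 8
  After event 5: stock=62 > 8
  After event 6: stock=100 > 8
  After event 7: stock=85 > 8
  After event 8: stock=90 > 8
  After event 9: stock=89 > 8
  After event 10: stock=106 > 8
Alert events: []. Count = 0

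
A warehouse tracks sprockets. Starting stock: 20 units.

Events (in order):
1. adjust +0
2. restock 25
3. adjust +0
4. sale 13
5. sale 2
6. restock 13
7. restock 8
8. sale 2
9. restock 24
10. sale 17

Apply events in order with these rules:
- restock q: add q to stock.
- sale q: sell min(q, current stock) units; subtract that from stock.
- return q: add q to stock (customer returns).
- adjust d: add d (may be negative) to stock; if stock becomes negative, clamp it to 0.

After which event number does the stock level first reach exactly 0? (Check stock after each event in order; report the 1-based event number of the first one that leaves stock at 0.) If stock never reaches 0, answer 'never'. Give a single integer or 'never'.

Answer: never

Derivation:
Processing events:
Start: stock = 20
  Event 1 (adjust +0): 20 + 0 = 20
  Event 2 (restock 25): 20 + 25 = 45
  Event 3 (adjust +0): 45 + 0 = 45
  Event 4 (sale 13): sell min(13,45)=13. stock: 45 - 13 = 32. total_sold = 13
  Event 5 (sale 2): sell min(2,32)=2. stock: 32 - 2 = 30. total_sold = 15
  Event 6 (restock 13): 30 + 13 = 43
  Event 7 (restock 8): 43 + 8 = 51
  Event 8 (sale 2): sell min(2,51)=2. stock: 51 - 2 = 49. total_sold = 17
  Event 9 (restock 24): 49 + 24 = 73
  Event 10 (sale 17): sell min(17,73)=17. stock: 73 - 17 = 56. total_sold = 34
Final: stock = 56, total_sold = 34

Stock never reaches 0.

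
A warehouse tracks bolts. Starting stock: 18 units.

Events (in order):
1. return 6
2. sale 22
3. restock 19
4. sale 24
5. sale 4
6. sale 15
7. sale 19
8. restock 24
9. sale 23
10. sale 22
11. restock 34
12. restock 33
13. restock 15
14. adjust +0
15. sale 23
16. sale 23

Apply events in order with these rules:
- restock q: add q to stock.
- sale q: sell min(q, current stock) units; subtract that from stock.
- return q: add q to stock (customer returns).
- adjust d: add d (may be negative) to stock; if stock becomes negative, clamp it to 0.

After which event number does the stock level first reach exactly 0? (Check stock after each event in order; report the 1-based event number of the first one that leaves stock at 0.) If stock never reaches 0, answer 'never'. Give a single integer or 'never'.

Processing events:
Start: stock = 18
  Event 1 (return 6): 18 + 6 = 24
  Event 2 (sale 22): sell min(22,24)=22. stock: 24 - 22 = 2. total_sold = 22
  Event 3 (restock 19): 2 + 19 = 21
  Event 4 (sale 24): sell min(24,21)=21. stock: 21 - 21 = 0. total_sold = 43
  Event 5 (sale 4): sell min(4,0)=0. stock: 0 - 0 = 0. total_sold = 43
  Event 6 (sale 15): sell min(15,0)=0. stock: 0 - 0 = 0. total_sold = 43
  Event 7 (sale 19): sell min(19,0)=0. stock: 0 - 0 = 0. total_sold = 43
  Event 8 (restock 24): 0 + 24 = 24
  Event 9 (sale 23): sell min(23,24)=23. stock: 24 - 23 = 1. total_sold = 66
  Event 10 (sale 22): sell min(22,1)=1. stock: 1 - 1 = 0. total_sold = 67
  Event 11 (restock 34): 0 + 34 = 34
  Event 12 (restock 33): 34 + 33 = 67
  Event 13 (restock 15): 67 + 15 = 82
  Event 14 (adjust +0): 82 + 0 = 82
  Event 15 (sale 23): sell min(23,82)=23. stock: 82 - 23 = 59. total_sold = 90
  Event 16 (sale 23): sell min(23,59)=23. stock: 59 - 23 = 36. total_sold = 113
Final: stock = 36, total_sold = 113

First zero at event 4.

Answer: 4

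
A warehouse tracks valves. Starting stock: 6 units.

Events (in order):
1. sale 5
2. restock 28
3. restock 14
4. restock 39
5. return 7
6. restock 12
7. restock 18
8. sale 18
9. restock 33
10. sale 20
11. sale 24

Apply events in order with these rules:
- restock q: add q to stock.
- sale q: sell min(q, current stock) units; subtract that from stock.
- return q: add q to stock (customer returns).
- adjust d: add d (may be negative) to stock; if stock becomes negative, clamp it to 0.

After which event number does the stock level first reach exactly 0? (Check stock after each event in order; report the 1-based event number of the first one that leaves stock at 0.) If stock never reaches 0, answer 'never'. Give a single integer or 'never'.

Processing events:
Start: stock = 6
  Event 1 (sale 5): sell min(5,6)=5. stock: 6 - 5 = 1. total_sold = 5
  Event 2 (restock 28): 1 + 28 = 29
  Event 3 (restock 14): 29 + 14 = 43
  Event 4 (restock 39): 43 + 39 = 82
  Event 5 (return 7): 82 + 7 = 89
  Event 6 (restock 12): 89 + 12 = 101
  Event 7 (restock 18): 101 + 18 = 119
  Event 8 (sale 18): sell min(18,119)=18. stock: 119 - 18 = 101. total_sold = 23
  Event 9 (restock 33): 101 + 33 = 134
  Event 10 (sale 20): sell min(20,134)=20. stock: 134 - 20 = 114. total_sold = 43
  Event 11 (sale 24): sell min(24,114)=24. stock: 114 - 24 = 90. total_sold = 67
Final: stock = 90, total_sold = 67

Stock never reaches 0.

Answer: never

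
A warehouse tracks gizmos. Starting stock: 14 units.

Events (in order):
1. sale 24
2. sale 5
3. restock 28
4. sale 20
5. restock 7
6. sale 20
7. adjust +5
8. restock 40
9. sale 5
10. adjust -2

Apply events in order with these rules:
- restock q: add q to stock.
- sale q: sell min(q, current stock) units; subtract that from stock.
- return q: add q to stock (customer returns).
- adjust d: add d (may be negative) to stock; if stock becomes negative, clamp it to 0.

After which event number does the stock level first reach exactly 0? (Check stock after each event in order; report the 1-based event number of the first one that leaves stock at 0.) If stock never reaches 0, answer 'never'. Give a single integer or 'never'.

Processing events:
Start: stock = 14
  Event 1 (sale 24): sell min(24,14)=14. stock: 14 - 14 = 0. total_sold = 14
  Event 2 (sale 5): sell min(5,0)=0. stock: 0 - 0 = 0. total_sold = 14
  Event 3 (restock 28): 0 + 28 = 28
  Event 4 (sale 20): sell min(20,28)=20. stock: 28 - 20 = 8. total_sold = 34
  Event 5 (restock 7): 8 + 7 = 15
  Event 6 (sale 20): sell min(20,15)=15. stock: 15 - 15 = 0. total_sold = 49
  Event 7 (adjust +5): 0 + 5 = 5
  Event 8 (restock 40): 5 + 40 = 45
  Event 9 (sale 5): sell min(5,45)=5. stock: 45 - 5 = 40. total_sold = 54
  Event 10 (adjust -2): 40 + -2 = 38
Final: stock = 38, total_sold = 54

First zero at event 1.

Answer: 1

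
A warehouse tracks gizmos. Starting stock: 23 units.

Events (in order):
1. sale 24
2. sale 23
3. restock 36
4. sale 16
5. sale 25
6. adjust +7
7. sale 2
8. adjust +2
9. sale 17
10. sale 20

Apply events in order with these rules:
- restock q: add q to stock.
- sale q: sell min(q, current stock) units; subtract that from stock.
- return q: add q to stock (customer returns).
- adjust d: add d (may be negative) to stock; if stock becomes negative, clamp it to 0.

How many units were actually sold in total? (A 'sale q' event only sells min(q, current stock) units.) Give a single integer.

Answer: 68

Derivation:
Processing events:
Start: stock = 23
  Event 1 (sale 24): sell min(24,23)=23. stock: 23 - 23 = 0. total_sold = 23
  Event 2 (sale 23): sell min(23,0)=0. stock: 0 - 0 = 0. total_sold = 23
  Event 3 (restock 36): 0 + 36 = 36
  Event 4 (sale 16): sell min(16,36)=16. stock: 36 - 16 = 20. total_sold = 39
  Event 5 (sale 25): sell min(25,20)=20. stock: 20 - 20 = 0. total_sold = 59
  Event 6 (adjust +7): 0 + 7 = 7
  Event 7 (sale 2): sell min(2,7)=2. stock: 7 - 2 = 5. total_sold = 61
  Event 8 (adjust +2): 5 + 2 = 7
  Event 9 (sale 17): sell min(17,7)=7. stock: 7 - 7 = 0. total_sold = 68
  Event 10 (sale 20): sell min(20,0)=0. stock: 0 - 0 = 0. total_sold = 68
Final: stock = 0, total_sold = 68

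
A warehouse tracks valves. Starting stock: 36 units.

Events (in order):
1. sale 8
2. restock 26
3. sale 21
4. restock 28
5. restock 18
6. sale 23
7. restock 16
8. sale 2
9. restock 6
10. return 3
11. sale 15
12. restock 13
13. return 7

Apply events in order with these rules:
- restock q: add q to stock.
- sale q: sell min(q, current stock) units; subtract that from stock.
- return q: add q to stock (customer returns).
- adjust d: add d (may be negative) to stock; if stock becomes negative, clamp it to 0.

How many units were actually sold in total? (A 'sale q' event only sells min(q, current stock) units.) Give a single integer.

Answer: 69

Derivation:
Processing events:
Start: stock = 36
  Event 1 (sale 8): sell min(8,36)=8. stock: 36 - 8 = 28. total_sold = 8
  Event 2 (restock 26): 28 + 26 = 54
  Event 3 (sale 21): sell min(21,54)=21. stock: 54 - 21 = 33. total_sold = 29
  Event 4 (restock 28): 33 + 28 = 61
  Event 5 (restock 18): 61 + 18 = 79
  Event 6 (sale 23): sell min(23,79)=23. stock: 79 - 23 = 56. total_sold = 52
  Event 7 (restock 16): 56 + 16 = 72
  Event 8 (sale 2): sell min(2,72)=2. stock: 72 - 2 = 70. total_sold = 54
  Event 9 (restock 6): 70 + 6 = 76
  Event 10 (return 3): 76 + 3 = 79
  Event 11 (sale 15): sell min(15,79)=15. stock: 79 - 15 = 64. total_sold = 69
  Event 12 (restock 13): 64 + 13 = 77
  Event 13 (return 7): 77 + 7 = 84
Final: stock = 84, total_sold = 69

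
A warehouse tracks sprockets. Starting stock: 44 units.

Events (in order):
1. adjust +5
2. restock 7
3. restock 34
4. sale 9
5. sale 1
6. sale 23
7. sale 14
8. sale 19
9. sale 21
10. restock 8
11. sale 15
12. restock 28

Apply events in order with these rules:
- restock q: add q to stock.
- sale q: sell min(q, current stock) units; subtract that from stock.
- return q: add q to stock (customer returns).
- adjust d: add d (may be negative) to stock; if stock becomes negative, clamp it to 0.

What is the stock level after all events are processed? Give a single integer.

Answer: 28

Derivation:
Processing events:
Start: stock = 44
  Event 1 (adjust +5): 44 + 5 = 49
  Event 2 (restock 7): 49 + 7 = 56
  Event 3 (restock 34): 56 + 34 = 90
  Event 4 (sale 9): sell min(9,90)=9. stock: 90 - 9 = 81. total_sold = 9
  Event 5 (sale 1): sell min(1,81)=1. stock: 81 - 1 = 80. total_sold = 10
  Event 6 (sale 23): sell min(23,80)=23. stock: 80 - 23 = 57. total_sold = 33
  Event 7 (sale 14): sell min(14,57)=14. stock: 57 - 14 = 43. total_sold = 47
  Event 8 (sale 19): sell min(19,43)=19. stock: 43 - 19 = 24. total_sold = 66
  Event 9 (sale 21): sell min(21,24)=21. stock: 24 - 21 = 3. total_sold = 87
  Event 10 (restock 8): 3 + 8 = 11
  Event 11 (sale 15): sell min(15,11)=11. stock: 11 - 11 = 0. total_sold = 98
  Event 12 (restock 28): 0 + 28 = 28
Final: stock = 28, total_sold = 98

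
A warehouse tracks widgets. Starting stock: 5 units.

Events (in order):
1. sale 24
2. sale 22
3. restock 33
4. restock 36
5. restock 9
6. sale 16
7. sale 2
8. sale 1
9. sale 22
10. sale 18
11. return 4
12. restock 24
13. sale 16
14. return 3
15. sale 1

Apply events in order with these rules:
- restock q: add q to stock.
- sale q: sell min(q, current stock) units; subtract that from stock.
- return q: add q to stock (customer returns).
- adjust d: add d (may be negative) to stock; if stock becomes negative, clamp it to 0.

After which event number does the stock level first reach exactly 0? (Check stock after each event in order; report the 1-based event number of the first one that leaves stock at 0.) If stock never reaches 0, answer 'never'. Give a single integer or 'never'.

Processing events:
Start: stock = 5
  Event 1 (sale 24): sell min(24,5)=5. stock: 5 - 5 = 0. total_sold = 5
  Event 2 (sale 22): sell min(22,0)=0. stock: 0 - 0 = 0. total_sold = 5
  Event 3 (restock 33): 0 + 33 = 33
  Event 4 (restock 36): 33 + 36 = 69
  Event 5 (restock 9): 69 + 9 = 78
  Event 6 (sale 16): sell min(16,78)=16. stock: 78 - 16 = 62. total_sold = 21
  Event 7 (sale 2): sell min(2,62)=2. stock: 62 - 2 = 60. total_sold = 23
  Event 8 (sale 1): sell min(1,60)=1. stock: 60 - 1 = 59. total_sold = 24
  Event 9 (sale 22): sell min(22,59)=22. stock: 59 - 22 = 37. total_sold = 46
  Event 10 (sale 18): sell min(18,37)=18. stock: 37 - 18 = 19. total_sold = 64
  Event 11 (return 4): 19 + 4 = 23
  Event 12 (restock 24): 23 + 24 = 47
  Event 13 (sale 16): sell min(16,47)=16. stock: 47 - 16 = 31. total_sold = 80
  Event 14 (return 3): 31 + 3 = 34
  Event 15 (sale 1): sell min(1,34)=1. stock: 34 - 1 = 33. total_sold = 81
Final: stock = 33, total_sold = 81

First zero at event 1.

Answer: 1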